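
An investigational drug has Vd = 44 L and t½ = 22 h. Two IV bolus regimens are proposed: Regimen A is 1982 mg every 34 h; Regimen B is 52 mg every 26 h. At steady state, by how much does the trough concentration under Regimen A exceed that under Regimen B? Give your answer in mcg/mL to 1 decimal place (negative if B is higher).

Regimen A: f = (1/2)^(34/22) ≈ 0.3426; Cmin,ss = (1982/44)·f/(1−f) ≈ 23.475 mcg/mL.
Regimen B: f = (1/2)^(26/22) ≈ 0.4408; Cmin,ss = (52/44)·f/(1−f) ≈ 0.932 mcg/mL.
Difference ≈ 23.475 − 0.932 ≈ 22.543 mcg/mL.

22.5 mcg/mL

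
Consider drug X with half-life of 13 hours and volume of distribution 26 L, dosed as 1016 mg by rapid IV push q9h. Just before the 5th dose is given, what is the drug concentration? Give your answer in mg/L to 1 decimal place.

54.1 mg/L

f = (1/2)^(τ/t½) = (1/2)^(9/13) ≈ 0.6189.
C₀ = D/Vd = 1016/26 ≈ 39.077 mg/L.
Before the 5th dose, 4 doses have been given. Superposition: Cmin = C₀·(f + f² + … + f^4).
≈ 39.077 × (0.6189 + 0.3830 + 0.2371 + 0.1467) ≈ 39.077 × 1.3857 ≈ 54.149 mg/L.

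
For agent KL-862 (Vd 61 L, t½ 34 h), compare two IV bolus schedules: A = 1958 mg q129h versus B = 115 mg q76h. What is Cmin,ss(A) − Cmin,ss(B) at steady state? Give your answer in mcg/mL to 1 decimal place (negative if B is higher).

2.0 mcg/mL

Regimen A: f = (1/2)^(129/34) ≈ 0.0721; Cmin,ss = (1958/61)·f/(1−f) ≈ 2.494 mcg/mL.
Regimen B: f = (1/2)^(76/34) ≈ 0.2124; Cmin,ss = (115/61)·f/(1−f) ≈ 0.508 mcg/mL.
Difference ≈ 2.494 − 0.508 ≈ 1.986 mcg/mL.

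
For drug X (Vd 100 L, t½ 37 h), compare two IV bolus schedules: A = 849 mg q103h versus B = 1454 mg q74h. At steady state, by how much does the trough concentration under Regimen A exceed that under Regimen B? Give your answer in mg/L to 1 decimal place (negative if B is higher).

-3.4 mg/L

Regimen A: f = (1/2)^(103/37) ≈ 0.1452; Cmin,ss = (849/100)·f/(1−f) ≈ 1.442 mg/L.
Regimen B: f = (1/2)^(74/37) ≈ 0.2500; Cmin,ss = (1454/100)·f/(1−f) ≈ 4.847 mg/L.
Difference ≈ 1.442 − 4.847 ≈ -3.405 mg/L.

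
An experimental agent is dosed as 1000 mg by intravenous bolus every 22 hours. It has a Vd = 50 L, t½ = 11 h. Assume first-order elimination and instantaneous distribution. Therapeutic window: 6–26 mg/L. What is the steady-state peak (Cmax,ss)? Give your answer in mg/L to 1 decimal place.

26.7 mg/L

τ = 22 h = 2 half-lives, so f = (1/2)^2 = 0.25.
At steady state, R = 1/(1 − 0.25) = 4/3.
Single-dose peak C₀ = D/Vd = 1000/50 = 20 mg/L.
Steady-state peak Cmax,ss = C₀·R = 20 × 4/3 ≈ 26.667 mg/L.
Peak 26.7 mg/L vs MTC 26 mg/L: exceeds toxic threshold.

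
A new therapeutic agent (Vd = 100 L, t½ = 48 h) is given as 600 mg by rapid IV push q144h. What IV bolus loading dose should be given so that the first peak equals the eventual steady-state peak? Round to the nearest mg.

686 mg

f = (1/2)^(144/48) ≈ 0.125000; accumulation ratio R = 1/(1−f) ≈ 1.14286.
Loading dose to hit Cmax,ss on first dose: D_load = D_maint·R ≈ 600 × 1.14286 ≈ 685.72 mg.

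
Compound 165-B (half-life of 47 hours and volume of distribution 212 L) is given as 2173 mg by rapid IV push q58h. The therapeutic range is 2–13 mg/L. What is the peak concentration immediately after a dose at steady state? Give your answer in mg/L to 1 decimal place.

τ/t½ = 58/47 ≈ 1.234, so fraction remaining f = (1/2)^(58/47) ≈ 0.4251.
At steady state, accumulation factor R = 1/(1 − e^(−kτ)) ≈ 1.7394.
Each bolus raises the concentration by D/Vd = 2173/212 ≈ 10.250 mg/L.
Cmax,ss = C₀/(1 − f) ≈ 10.250/0.5749 ≈ 17.829 mg/L.
Peak 17.8 mg/L vs MTC 13 mg/L: exceeds toxic threshold.

17.8 mg/L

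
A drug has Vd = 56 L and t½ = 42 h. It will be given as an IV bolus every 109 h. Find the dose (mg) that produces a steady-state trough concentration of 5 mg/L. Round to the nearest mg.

τ/t½ = 109/42 ≈ 2.5952, so f = (1/2)^(109/42) ≈ 0.165484.
Cmin,ss = (D/Vd)·f/(1−f), so D = Cmin,ss·Vd·(1−f)/f.
D = 5 × 56 × (1−f)/f ≈ 5 × 56 × 5.04288 ≈ 1412.01 mg.

1412 mg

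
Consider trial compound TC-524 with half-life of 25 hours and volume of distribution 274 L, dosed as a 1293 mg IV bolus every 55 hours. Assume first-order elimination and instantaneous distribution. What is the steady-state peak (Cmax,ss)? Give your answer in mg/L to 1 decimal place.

6.0 mg/L

k = ln2/t½ = ln2/25 ≈ 0.027726 h⁻¹; fraction remaining f = e^(−kτ) = e^(−0.027726×55) ≈ 0.2176.
Accumulation ratio R = 1/(1 − f) ≈ 1/0.7824 ≈ 1.2781.
Single-dose peak C₀ = D/Vd = 1293/274 ≈ 4.719 mg/L.
Steady-state peak Cmax,ss = C₀·R ≈ 4.719 × 1.2781 ≈ 6.031 mg/L.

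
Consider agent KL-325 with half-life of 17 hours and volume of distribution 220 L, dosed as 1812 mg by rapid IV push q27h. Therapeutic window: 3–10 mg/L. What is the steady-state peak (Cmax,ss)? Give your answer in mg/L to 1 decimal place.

τ/t½ = 27/17 ≈ 1.5882, so fraction remaining f = (1/2)^(27/17) ≈ 0.3326.
At steady state, accumulation factor R = 1/(1 − e^(−kτ)) ≈ 1.4984.
Each bolus raises the concentration by D/Vd = 1812/220 ≈ 8.236 mg/L.
Steady-state peak Cmax,ss = C₀·R ≈ 8.236 × 1.4984 ≈ 12.341 mg/L.
Peak 12.3 mg/L vs MTC 10 mg/L: exceeds toxic threshold.

12.3 mg/L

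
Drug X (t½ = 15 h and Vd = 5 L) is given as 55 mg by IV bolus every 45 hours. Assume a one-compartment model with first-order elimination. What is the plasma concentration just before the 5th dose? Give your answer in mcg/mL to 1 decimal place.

1.6 mcg/mL

f = (1/2)^(τ/t½) = (1/2)^(45/15) ≈ 0.1250.
C₀ = D/Vd = 55/5 ≈ 11.000 mcg/mL.
Before the 5th dose, 4 doses have been given. Superposition: Cmin = C₀·(f + f² + … + f^4).
≈ 11.000 × (0.1250 + 0.0156 + 0.0020 + 0.0002) ≈ 11.000 × 0.1428 ≈ 1.571 mcg/mL.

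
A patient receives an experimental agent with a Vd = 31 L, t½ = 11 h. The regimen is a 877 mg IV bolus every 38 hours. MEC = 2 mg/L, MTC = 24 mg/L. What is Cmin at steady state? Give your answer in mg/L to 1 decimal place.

2.8 mg/L

τ/t½ = 38/11 ≈ 3.4545, so fraction remaining f = (1/2)^(38/11) ≈ 0.0912.
Single-dose peak C₀ = D/Vd = 877/31 ≈ 28.290 mg/L.
Steady-state trough Cmin,ss = C₀·f/(1−f) ≈ 28.290 × 0.0912/0.9088 ≈ 2.839 mg/L.
Trough 2.8 mg/L vs MEC 2 mg/L: adequate.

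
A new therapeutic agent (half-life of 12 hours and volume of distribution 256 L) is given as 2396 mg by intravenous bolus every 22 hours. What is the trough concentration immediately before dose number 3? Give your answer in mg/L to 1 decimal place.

3.4 mg/L

f = (1/2)^(τ/t½) = (1/2)^(22/12) ≈ 0.2806.
C₀ = D/Vd = 2396/256 ≈ 9.359 mg/L.
Before the 3rd dose, 2 doses have been given. Superposition: Cmin = C₀·(f + f²).
≈ 9.359 × (0.2806 + 0.0787) ≈ 9.359 × 0.3593 ≈ 3.363 mg/L.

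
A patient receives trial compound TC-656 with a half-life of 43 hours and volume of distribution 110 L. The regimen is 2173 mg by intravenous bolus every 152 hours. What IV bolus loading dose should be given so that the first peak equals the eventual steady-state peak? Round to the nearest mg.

2378 mg

f = (1/2)^(152/43) ≈ 0.086277; accumulation ratio R = 1/(1−f) ≈ 1.09442.
Loading dose to hit Cmax,ss on first dose: D_load = D_maint·R ≈ 2173 × 1.09442 ≈ 2378.17 mg.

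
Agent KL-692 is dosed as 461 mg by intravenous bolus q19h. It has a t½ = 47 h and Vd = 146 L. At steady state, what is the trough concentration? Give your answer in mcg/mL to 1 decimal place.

9.8 mcg/mL

k = ln2/t½ = ln2/47 ≈ 0.014748 h⁻¹; fraction remaining f = e^(−kτ) = e^(−0.014748×19) ≈ 0.7556.
Accumulation ratio R = 1/(1 − f) ≈ 1/0.2444 ≈ 4.0917.
Single-dose peak C₀ = D/Vd = 461/146 ≈ 3.158 mcg/mL.
Steady-state peak Cmax,ss = C₀·R ≈ 3.158 × 4.0917 ≈ 12.922 mcg/mL.
Steady-state trough Cmin,ss = Cmax,ss·f ≈ 12.922 × 0.7556 ≈ 9.764 mcg/mL.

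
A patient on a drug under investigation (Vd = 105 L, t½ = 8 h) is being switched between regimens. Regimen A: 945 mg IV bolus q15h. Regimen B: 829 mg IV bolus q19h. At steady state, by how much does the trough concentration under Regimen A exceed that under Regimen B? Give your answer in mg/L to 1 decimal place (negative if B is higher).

Regimen A: f = (1/2)^(15/8) ≈ 0.2726; Cmin,ss = (945/105)·f/(1−f) ≈ 3.373 mg/L.
Regimen B: f = (1/2)^(19/8) ≈ 0.1928; Cmin,ss = (829/105)·f/(1−f) ≈ 1.886 mg/L.
Difference ≈ 3.373 − 1.886 ≈ 1.487 mg/L.

1.5 mg/L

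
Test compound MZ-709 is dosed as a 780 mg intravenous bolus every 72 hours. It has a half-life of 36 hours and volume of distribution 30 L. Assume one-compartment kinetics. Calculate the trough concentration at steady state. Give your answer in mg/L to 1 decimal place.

The dosing interval is 2 half-lives, so f = 2^(−2) = 0.25.
At steady state, R = 1/(1 − 0.25) = 4/3.
Single-dose peak C₀ = D/Vd = 780/30 = 26 mg/L.
Steady-state peak Cmax,ss = C₀·R = 26 × 4/3 ≈ 34.667 mg/L.
Steady-state trough Cmin,ss = Cmax,ss·f ≈ 34.667 × 0.25 ≈ 8.667 mg/L.

8.7 mg/L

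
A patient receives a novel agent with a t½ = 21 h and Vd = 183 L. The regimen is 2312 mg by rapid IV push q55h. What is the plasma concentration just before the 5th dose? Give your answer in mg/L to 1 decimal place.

2.5 mg/L

f = (1/2)^(τ/t½) = (1/2)^(55/21) ≈ 0.1628.
C₀ = D/Vd = 2312/183 ≈ 12.634 mg/L.
Before the 5th dose, 4 doses have been given. Superposition: Cmin = C₀·(f + f² + … + f^4).
≈ 12.634 × (0.1628 + 0.0265 + 0.0043 + 0.0007) ≈ 12.634 × 0.1943 ≈ 2.455 mg/L.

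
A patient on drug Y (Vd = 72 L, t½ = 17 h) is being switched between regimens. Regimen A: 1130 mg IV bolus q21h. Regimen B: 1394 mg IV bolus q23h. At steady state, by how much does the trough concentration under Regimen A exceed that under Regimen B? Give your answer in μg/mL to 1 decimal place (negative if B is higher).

-0.9 μg/mL

Regimen A: f = (1/2)^(21/17) ≈ 0.4248; Cmin,ss = (1130/72)·f/(1−f) ≈ 11.591 μg/mL.
Regimen B: f = (1/2)^(23/17) ≈ 0.3915; Cmin,ss = (1394/72)·f/(1−f) ≈ 12.457 μg/mL.
Difference ≈ 11.591 − 12.457 ≈ -0.866 μg/mL.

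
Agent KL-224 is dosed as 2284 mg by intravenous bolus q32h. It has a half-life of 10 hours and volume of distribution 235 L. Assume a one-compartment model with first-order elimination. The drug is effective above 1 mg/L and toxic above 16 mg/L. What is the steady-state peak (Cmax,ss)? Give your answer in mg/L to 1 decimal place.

k = ln2/t½ = ln2/10 ≈ 0.069315 h⁻¹; fraction remaining f = e^(−kτ) = e^(−0.069315×32) ≈ 0.1088.
Accumulation ratio R = 1/(1 − f) ≈ 1/0.8912 ≈ 1.1221.
Single-dose peak C₀ = D/Vd = 2284/235 ≈ 9.719 mg/L.
Cmax,ss = C₀/(1 − f) ≈ 9.719/0.8912 ≈ 10.906 mg/L.
Peak 10.9 mg/L vs MTC 16 mg/L: below toxic threshold.

10.9 mg/L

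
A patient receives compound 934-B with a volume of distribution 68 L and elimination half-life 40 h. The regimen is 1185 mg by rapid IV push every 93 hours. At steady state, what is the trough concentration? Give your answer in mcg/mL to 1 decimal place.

τ/t½ = 93/40 ≈ 2.325, so fraction remaining f = (1/2)^(93/40) ≈ 0.1996.
At steady state, accumulation factor R = 1/(1 − e^(−kτ)) ≈ 1.2494.
Each bolus raises the concentration by D/Vd = 1185/68 ≈ 17.426 mcg/mL.
Cmax,ss = C₀/(1 − f) ≈ 17.426/0.8004 ≈ 21.772 mcg/mL.
Steady-state trough Cmin,ss = Cmax,ss·f ≈ 21.772 × 0.1996 ≈ 4.346 mcg/mL.

4.3 mcg/mL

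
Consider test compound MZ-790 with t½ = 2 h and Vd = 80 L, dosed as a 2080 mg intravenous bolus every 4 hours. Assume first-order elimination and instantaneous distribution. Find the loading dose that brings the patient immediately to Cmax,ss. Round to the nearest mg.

2773 mg

f = (1/2)^(4/2) ≈ 0.250000; accumulation ratio R = 1/(1−f) ≈ 1.33333.
Loading dose to hit Cmax,ss on first dose: D_load = D_maint·R ≈ 2080 × 1.33333 ≈ 2773.33 mg.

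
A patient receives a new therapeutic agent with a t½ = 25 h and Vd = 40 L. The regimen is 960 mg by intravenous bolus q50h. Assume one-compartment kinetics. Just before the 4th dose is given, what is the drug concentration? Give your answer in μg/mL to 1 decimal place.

f = (1/2)^(τ/t½) = (1/2)^(50/25) ≈ 0.2500.
C₀ = D/Vd = 960/40 ≈ 24.000 μg/mL.
Before the 4th dose, 3 doses have been given. Superposition: Cmin = C₀·(f + f² + … + f^3).
≈ 24.000 × (0.2500 + 0.0625 + 0.0156) ≈ 24.000 × 0.3281 ≈ 7.874 μg/mL.

7.9 μg/mL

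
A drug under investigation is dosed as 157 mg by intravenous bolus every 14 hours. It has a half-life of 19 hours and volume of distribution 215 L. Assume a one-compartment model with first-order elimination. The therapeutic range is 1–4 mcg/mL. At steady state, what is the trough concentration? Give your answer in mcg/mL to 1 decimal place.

1.1 mcg/mL

k = ln2/t½ = ln2/19 ≈ 0.036481 h⁻¹; fraction remaining f = e^(−kτ) = e^(−0.036481×14) ≈ 0.6001.
At steady state, accumulation factor R = 1/(1 − e^(−kτ)) ≈ 2.5006.
Each bolus raises the concentration by D/Vd = 157/215 ≈ 0.730 mcg/mL.
Steady-state peak Cmax,ss = C₀·R ≈ 0.730 × 2.5006 ≈ 1.825 mcg/mL.
Steady-state trough Cmin,ss = Cmax,ss·f ≈ 1.825 × 0.6001 ≈ 1.095 mcg/mL.
Trough 1.1 mcg/mL vs MEC 1 mcg/mL: adequate.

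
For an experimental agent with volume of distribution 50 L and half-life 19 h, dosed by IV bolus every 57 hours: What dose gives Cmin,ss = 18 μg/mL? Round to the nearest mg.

6300 mg

τ/t½ = 57/19 ≈ 3, so f = (1/2)^(57/19) ≈ 0.125000.
Cmin,ss = (D/Vd)·f/(1−f), so D = Cmin,ss·Vd·(1−f)/f.
D = 18 × 50 × (1−f)/f ≈ 18 × 50 × 7.00000 ≈ 6300.00 mg.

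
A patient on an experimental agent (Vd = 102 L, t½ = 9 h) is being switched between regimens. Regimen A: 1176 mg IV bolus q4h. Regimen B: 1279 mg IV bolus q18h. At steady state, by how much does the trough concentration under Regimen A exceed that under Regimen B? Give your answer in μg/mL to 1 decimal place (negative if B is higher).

Regimen A: f = (1/2)^(4/9) ≈ 0.7349; Cmin,ss = (1176/102)·f/(1−f) ≈ 31.961 μg/mL.
Regimen B: f = (1/2)^(18/9) ≈ 0.2500; Cmin,ss = (1279/102)·f/(1−f) ≈ 4.180 μg/mL.
Difference ≈ 31.961 − 4.180 ≈ 27.781 μg/mL.

27.8 μg/mL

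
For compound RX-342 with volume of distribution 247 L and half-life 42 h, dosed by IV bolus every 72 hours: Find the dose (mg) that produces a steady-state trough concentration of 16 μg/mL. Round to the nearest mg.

τ/t½ = 72/42 ≈ 1.7143, so f = (1/2)^(72/42) ≈ 0.304753.
Cmin,ss = (D/Vd)·f/(1−f), so D = Cmin,ss·Vd·(1−f)/f.
D = 16 × 247 × (1−f)/f ≈ 16 × 247 × 2.28135 ≈ 9015.90 mg.

9016 mg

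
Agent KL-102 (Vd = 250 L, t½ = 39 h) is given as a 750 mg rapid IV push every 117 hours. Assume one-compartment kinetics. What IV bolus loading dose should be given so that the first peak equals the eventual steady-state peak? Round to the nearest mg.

f = (1/2)^(117/39) ≈ 0.125000; accumulation ratio R = 1/(1−f) ≈ 1.14286.
Loading dose to hit Cmax,ss on first dose: D_load = D_maint·R ≈ 750 × 1.14286 ≈ 857.14 mg.

857 mg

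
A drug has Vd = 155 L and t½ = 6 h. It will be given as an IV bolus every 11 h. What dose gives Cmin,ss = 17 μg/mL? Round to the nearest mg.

τ/t½ = 11/6 ≈ 1.8333, so f = (1/2)^(11/6) ≈ 0.280616.
Cmin,ss = (D/Vd)·f/(1−f), so D = Cmin,ss·Vd·(1−f)/f.
D = 17 × 155 × (1−f)/f ≈ 17 × 155 × 2.56359 ≈ 6755.06 mg.

6755 mg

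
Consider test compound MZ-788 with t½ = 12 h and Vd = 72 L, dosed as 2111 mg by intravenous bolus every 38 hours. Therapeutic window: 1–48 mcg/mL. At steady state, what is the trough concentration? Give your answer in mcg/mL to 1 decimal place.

k = ln2/t½ = ln2/12 ≈ 0.057762 h⁻¹; fraction remaining f = e^(−kτ) = e^(−0.057762×38) ≈ 0.1114.
Single-dose peak C₀ = D/Vd = 2111/72 ≈ 29.319 mcg/mL.
Steady-state trough Cmin,ss = C₀·f/(1−f) ≈ 29.319 × 0.1114/0.8886 ≈ 3.676 mcg/mL.
Trough 3.7 mcg/mL vs MEC 1 mcg/mL: adequate.

3.7 mcg/mL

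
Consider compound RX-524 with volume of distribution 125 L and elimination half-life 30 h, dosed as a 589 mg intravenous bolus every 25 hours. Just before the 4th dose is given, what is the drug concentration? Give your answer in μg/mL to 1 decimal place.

f = (1/2)^(τ/t½) = (1/2)^(25/30) ≈ 0.5612.
C₀ = D/Vd = 589/125 ≈ 4.712 μg/mL.
Before the 4th dose, 3 doses have been given. Superposition: Cmin = C₀·(f + f² + … + f^3).
≈ 4.712 × (0.5612 + 0.3149 + 0.1767) ≈ 4.712 × 1.0528 ≈ 4.961 μg/mL.

5.0 μg/mL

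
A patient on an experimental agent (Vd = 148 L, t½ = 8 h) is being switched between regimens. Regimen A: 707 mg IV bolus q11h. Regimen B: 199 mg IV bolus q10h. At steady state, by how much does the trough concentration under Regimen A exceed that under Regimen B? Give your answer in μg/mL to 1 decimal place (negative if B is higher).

2.0 μg/mL

Regimen A: f = (1/2)^(11/8) ≈ 0.3856; Cmin,ss = (707/148)·f/(1−f) ≈ 2.998 μg/mL.
Regimen B: f = (1/2)^(10/8) ≈ 0.4204; Cmin,ss = (199/148)·f/(1−f) ≈ 0.975 μg/mL.
Difference ≈ 2.998 − 0.975 ≈ 2.023 μg/mL.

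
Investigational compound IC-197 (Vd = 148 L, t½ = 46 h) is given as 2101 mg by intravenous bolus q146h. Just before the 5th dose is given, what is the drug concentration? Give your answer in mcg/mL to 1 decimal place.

f = (1/2)^(τ/t½) = (1/2)^(146/46) ≈ 0.1108.
C₀ = D/Vd = 2101/148 ≈ 14.196 mcg/mL.
Before the 5th dose, 4 doses have been given. Superposition: Cmin = C₀·(f + f² + … + f^4).
≈ 14.196 × (0.1108 + 0.0123 + 0.0014 + 0.0002) ≈ 14.196 × 0.1247 ≈ 1.770 mcg/mL.

1.8 mcg/mL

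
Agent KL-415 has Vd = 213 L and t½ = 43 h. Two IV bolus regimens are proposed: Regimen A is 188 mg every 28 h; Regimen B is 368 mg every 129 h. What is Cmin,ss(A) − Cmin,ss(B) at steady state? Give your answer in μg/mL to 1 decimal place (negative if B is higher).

1.3 μg/mL

Regimen A: f = (1/2)^(28/43) ≈ 0.6368; Cmin,ss = (188/213)·f/(1−f) ≈ 1.548 μg/mL.
Regimen B: f = (1/2)^(129/43) ≈ 0.1250; Cmin,ss = (368/213)·f/(1−f) ≈ 0.247 μg/mL.
Difference ≈ 1.548 − 0.247 ≈ 1.301 μg/mL.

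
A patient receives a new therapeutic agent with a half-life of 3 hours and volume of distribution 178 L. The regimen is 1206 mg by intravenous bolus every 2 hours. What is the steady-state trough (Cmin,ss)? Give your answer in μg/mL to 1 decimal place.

k = ln2/t½ = ln2/3 ≈ 0.231049 h⁻¹; fraction remaining f = e^(−kτ) = e^(−0.231049×2) ≈ 0.6300.
At steady state, accumulation factor R = 1/(1 − e^(−kτ)) ≈ 2.7027.
Each bolus raises the concentration by D/Vd = 1206/178 ≈ 6.775 μg/mL.
Cmax,ss = C₀/(1 − f) ≈ 6.775/0.3700 ≈ 18.311 μg/mL.
One interval later, Cmin,ss = Cmax,ss·e^(−kτ) ≈ 18.311 × 0.6300 ≈ 11.536 μg/mL.

11.5 μg/mL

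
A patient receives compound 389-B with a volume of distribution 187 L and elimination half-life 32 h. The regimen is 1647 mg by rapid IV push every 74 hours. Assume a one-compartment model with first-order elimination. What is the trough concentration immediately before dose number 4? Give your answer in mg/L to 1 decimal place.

f = (1/2)^(τ/t½) = (1/2)^(74/32) ≈ 0.2013.
C₀ = D/Vd = 1647/187 ≈ 8.807 mg/L.
Before the 4th dose, 3 doses have been given. Superposition: Cmin = C₀·(f + f² + … + f^3).
≈ 8.807 × (0.2013 + 0.0405 + 0.0082) ≈ 8.807 × 0.2500 ≈ 2.202 mg/L.

2.2 mg/L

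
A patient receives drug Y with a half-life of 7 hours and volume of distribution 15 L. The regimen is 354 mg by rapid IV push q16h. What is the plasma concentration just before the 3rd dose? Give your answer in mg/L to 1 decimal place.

5.8 mg/L

f = (1/2)^(τ/t½) = (1/2)^(16/7) ≈ 0.2051.
C₀ = D/Vd = 354/15 ≈ 23.600 mg/L.
Before the 3rd dose, 2 doses have been given. Superposition: Cmin = C₀·(f + f²).
≈ 23.600 × (0.2051 + 0.0421) ≈ 23.600 × 0.2472 ≈ 5.834 mg/L.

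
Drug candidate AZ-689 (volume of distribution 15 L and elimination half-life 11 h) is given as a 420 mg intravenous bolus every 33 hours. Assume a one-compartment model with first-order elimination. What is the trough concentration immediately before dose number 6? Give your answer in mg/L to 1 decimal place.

f = (1/2)^(τ/t½) = (1/2)^(33/11) ≈ 0.1250.
C₀ = D/Vd = 420/15 ≈ 28.000 mg/L.
Before the 6th dose, 5 doses have been given. Superposition: Cmin = C₀·(f + f² + … + f^5).
≈ 28.000 × (0.1250 + 0.0156 + 0.0020 + 0.0002 + 0.0000) ≈ 28.000 × 0.1428 ≈ 3.998 mg/L.

4.0 mg/L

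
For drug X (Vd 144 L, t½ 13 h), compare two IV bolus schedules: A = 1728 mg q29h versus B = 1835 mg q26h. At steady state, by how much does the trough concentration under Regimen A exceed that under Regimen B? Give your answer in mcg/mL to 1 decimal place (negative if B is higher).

-1.0 mcg/mL

Regimen A: f = (1/2)^(29/13) ≈ 0.2130; Cmin,ss = (1728/144)·f/(1−f) ≈ 3.248 mcg/mL.
Regimen B: f = (1/2)^(26/13) ≈ 0.2500; Cmin,ss = (1835/144)·f/(1−f) ≈ 4.248 mcg/mL.
Difference ≈ 3.248 − 4.248 ≈ -1.000 mcg/mL.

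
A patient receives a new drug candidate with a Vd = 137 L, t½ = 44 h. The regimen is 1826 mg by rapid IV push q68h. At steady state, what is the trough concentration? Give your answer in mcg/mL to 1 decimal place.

6.9 mcg/mL

τ/t½ = 68/44 ≈ 1.5455, so fraction remaining f = (1/2)^(68/44) ≈ 0.3426.
Each bolus raises the concentration by D/Vd = 1826/137 ≈ 13.328 mcg/mL.
Steady-state trough Cmin,ss = C₀·f/(1−f) ≈ 13.328 × 0.3426/0.6574 ≈ 6.946 mcg/mL.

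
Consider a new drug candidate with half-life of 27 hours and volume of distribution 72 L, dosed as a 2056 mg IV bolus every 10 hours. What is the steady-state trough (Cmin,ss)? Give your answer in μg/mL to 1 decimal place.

97.6 μg/mL

k = ln2/t½ = ln2/27 ≈ 0.025672 h⁻¹; fraction remaining f = e^(−kτ) = e^(−0.025672×10) ≈ 0.7736.
Accumulation ratio R = 1/(1 − f) ≈ 1/0.2264 ≈ 4.4170.
Each bolus raises the concentration by D/Vd = 2056/72 ≈ 28.556 μg/mL.
Steady-state peak Cmax,ss = C₀·R ≈ 28.556 × 4.4170 ≈ 126.132 μg/mL.
Steady-state trough Cmin,ss = Cmax,ss·f ≈ 126.132 × 0.7736 ≈ 97.576 μg/mL.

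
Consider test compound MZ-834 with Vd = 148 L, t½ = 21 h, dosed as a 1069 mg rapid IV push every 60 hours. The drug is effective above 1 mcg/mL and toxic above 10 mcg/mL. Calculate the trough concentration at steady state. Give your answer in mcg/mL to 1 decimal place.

k = ln2/t½ = ln2/21 ≈ 0.033007 h⁻¹; fraction remaining f = e^(−kτ) = e^(−0.033007×60) ≈ 0.1380.
Each bolus raises the concentration by D/Vd = 1069/148 ≈ 7.223 mcg/mL.
Steady-state trough Cmin,ss = C₀·f/(1−f) ≈ 7.223 × 0.1380/0.8620 ≈ 1.156 mcg/mL.
Trough 1.2 mcg/mL vs MEC 1 mcg/mL: adequate.

1.2 mcg/mL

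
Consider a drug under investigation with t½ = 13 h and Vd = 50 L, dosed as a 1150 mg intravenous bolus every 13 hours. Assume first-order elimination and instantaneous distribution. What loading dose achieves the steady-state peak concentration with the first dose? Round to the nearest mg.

2300 mg

f = (1/2)^(13/13) ≈ 0.500000; accumulation ratio R = 1/(1−f) ≈ 2.00000.
Loading dose to hit Cmax,ss on first dose: D_load = D_maint·R ≈ 1150 × 2.00000 ≈ 2300.00 mg.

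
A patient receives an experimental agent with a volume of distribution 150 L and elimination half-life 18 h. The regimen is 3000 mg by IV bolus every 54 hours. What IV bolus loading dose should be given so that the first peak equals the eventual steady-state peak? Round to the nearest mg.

3429 mg

f = (1/2)^(54/18) ≈ 0.125000; accumulation ratio R = 1/(1−f) ≈ 1.14286.
Loading dose to hit Cmax,ss on first dose: D_load = D_maint·R ≈ 3000 × 1.14286 ≈ 3428.58 mg.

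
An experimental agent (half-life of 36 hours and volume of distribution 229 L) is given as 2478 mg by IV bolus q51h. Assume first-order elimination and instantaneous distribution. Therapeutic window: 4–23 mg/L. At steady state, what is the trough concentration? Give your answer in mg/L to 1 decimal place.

6.5 mg/L

τ/t½ = 51/36 ≈ 1.4167, so fraction remaining f = (1/2)^(51/36) ≈ 0.3746.
Single-dose peak C₀ = D/Vd = 2478/229 ≈ 10.821 mg/L.
Steady-state trough Cmin,ss = C₀·f/(1−f) ≈ 10.821 × 0.3746/0.6254 ≈ 6.482 mg/L.
Trough 6.5 mg/L vs MEC 4 mg/L: adequate.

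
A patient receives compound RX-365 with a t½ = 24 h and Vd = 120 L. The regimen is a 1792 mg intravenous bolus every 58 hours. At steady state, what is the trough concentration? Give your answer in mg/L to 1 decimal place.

3.4 mg/L

τ/t½ = 58/24 ≈ 2.4167, so fraction remaining f = (1/2)^(58/24) ≈ 0.1873.
Accumulation ratio R = 1/(1 − f) ≈ 1/0.8127 ≈ 1.2305.
Single-dose peak C₀ = D/Vd = 1792/120 ≈ 14.933 mg/L.
Steady-state peak Cmax,ss = C₀·R ≈ 14.933 × 1.2305 ≈ 18.375 mg/L.
Steady-state trough Cmin,ss = Cmax,ss·f ≈ 18.375 × 0.1873 ≈ 3.442 mg/L.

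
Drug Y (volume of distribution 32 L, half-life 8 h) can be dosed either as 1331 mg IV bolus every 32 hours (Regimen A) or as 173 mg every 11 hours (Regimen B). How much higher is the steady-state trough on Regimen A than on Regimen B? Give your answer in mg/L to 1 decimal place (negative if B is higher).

-0.6 mg/L

Regimen A: f = (1/2)^(32/8) ≈ 0.0625; Cmin,ss = (1331/32)·f/(1−f) ≈ 2.773 mg/L.
Regimen B: f = (1/2)^(11/8) ≈ 0.3856; Cmin,ss = (173/32)·f/(1−f) ≈ 3.393 mg/L.
Difference ≈ 2.773 − 3.393 ≈ -0.620 mg/L.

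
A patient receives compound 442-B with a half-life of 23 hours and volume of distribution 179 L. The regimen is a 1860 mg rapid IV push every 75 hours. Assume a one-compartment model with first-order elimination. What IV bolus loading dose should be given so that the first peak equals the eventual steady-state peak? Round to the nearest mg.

2077 mg

f = (1/2)^(75/23) ≈ 0.104323; accumulation ratio R = 1/(1−f) ≈ 1.11647.
Loading dose to hit Cmax,ss on first dose: D_load = D_maint·R ≈ 1860 × 1.11647 ≈ 2076.63 mg.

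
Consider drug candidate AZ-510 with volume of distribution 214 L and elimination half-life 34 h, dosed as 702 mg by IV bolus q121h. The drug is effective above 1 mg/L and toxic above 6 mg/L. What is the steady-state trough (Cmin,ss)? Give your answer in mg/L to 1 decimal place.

0.3 mg/L

τ/t½ = 121/34 ≈ 3.5588, so fraction remaining f = (1/2)^(121/34) ≈ 0.0849.
Each bolus raises the concentration by D/Vd = 702/214 ≈ 3.280 mg/L.
Steady-state trough Cmin,ss = C₀·f/(1−f) ≈ 3.280 × 0.0849/0.9151 ≈ 0.304 mg/L.
Trough 0.3 mg/L vs MEC 1 mg/L: subtherapeutic.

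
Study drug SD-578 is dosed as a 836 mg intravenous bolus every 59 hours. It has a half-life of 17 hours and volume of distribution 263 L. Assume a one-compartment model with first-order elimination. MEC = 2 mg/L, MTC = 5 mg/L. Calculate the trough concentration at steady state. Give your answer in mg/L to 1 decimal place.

k = ln2/t½ = ln2/17 ≈ 0.040773 h⁻¹; fraction remaining f = e^(−kτ) = e^(−0.040773×59) ≈ 0.0902.
Single-dose peak C₀ = D/Vd = 836/263 ≈ 3.179 mg/L.
Steady-state trough Cmin,ss = C₀·f/(1−f) ≈ 3.179 × 0.0902/0.9098 ≈ 0.315 mg/L.
Trough 0.3 mg/L vs MEC 2 mg/L: subtherapeutic.

0.3 mg/L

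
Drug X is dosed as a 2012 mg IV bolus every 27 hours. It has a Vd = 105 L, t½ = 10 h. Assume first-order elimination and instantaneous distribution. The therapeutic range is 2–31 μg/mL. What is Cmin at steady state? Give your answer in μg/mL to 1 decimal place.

3.5 μg/mL

k = ln2/t½ = ln2/10 ≈ 0.069315 h⁻¹; fraction remaining f = e^(−kτ) = e^(−0.069315×27) ≈ 0.1539.
Accumulation ratio R = 1/(1 − f) ≈ 1/0.8461 ≈ 1.1819.
Single-dose peak C₀ = D/Vd = 2012/105 ≈ 19.162 μg/mL.
Cmax,ss = C₀/(1 − f) ≈ 19.162/0.8461 ≈ 22.647 μg/mL.
Steady-state trough Cmin,ss = Cmax,ss·f ≈ 22.647 × 0.1539 ≈ 3.485 μg/mL.
Trough 3.5 μg/mL vs MEC 2 μg/mL: adequate.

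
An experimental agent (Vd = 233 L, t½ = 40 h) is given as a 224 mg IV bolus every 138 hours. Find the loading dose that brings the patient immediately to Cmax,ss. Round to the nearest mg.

f = (1/2)^(138/40) ≈ 0.091505; accumulation ratio R = 1/(1−f) ≈ 1.10072.
Loading dose to hit Cmax,ss on first dose: D_load = D_maint·R ≈ 224 × 1.10072 ≈ 246.56 mg.

247 mg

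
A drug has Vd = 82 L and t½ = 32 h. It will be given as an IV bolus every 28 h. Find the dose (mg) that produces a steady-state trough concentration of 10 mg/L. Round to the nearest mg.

τ/t½ = 28/32 ≈ 0.875, so f = (1/2)^(28/32) ≈ 0.545254.
Cmin,ss = (D/Vd)·f/(1−f), so D = Cmin,ss·Vd·(1−f)/f.
D = 10 × 82 × (1−f)/f ≈ 10 × 82 × 0.83401 ≈ 683.89 mg.

684 mg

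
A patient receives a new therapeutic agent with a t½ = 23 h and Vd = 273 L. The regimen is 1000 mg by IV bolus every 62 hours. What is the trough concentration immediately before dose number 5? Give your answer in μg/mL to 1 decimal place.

f = (1/2)^(τ/t½) = (1/2)^(62/23) ≈ 0.1544.
C₀ = D/Vd = 1000/273 ≈ 3.663 μg/mL.
Before the 5th dose, 4 doses have been given. Superposition: Cmin = C₀·(f + f² + … + f^4).
≈ 3.663 × (0.1544 + 0.0238 + 0.0037 + 0.0006) ≈ 3.663 × 0.1825 ≈ 0.668 μg/mL.

0.7 μg/mL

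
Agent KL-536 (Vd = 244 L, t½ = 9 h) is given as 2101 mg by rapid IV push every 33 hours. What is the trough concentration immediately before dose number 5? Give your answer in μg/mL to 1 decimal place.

0.7 μg/mL

f = (1/2)^(τ/t½) = (1/2)^(33/9) ≈ 0.0787.
C₀ = D/Vd = 2101/244 ≈ 8.611 μg/mL.
Before the 5th dose, 4 doses have been given. Superposition: Cmin = C₀·(f + f² + … + f^4).
≈ 8.611 × (0.0787 + 0.0062 + 0.0005 + 0.0000) ≈ 8.611 × 0.0854 ≈ 0.735 μg/mL.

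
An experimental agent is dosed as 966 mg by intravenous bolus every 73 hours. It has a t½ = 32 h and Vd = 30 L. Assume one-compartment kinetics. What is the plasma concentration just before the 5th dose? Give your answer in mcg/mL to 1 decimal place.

8.3 mcg/mL

f = (1/2)^(τ/t½) = (1/2)^(73/32) ≈ 0.2057.
C₀ = D/Vd = 966/30 ≈ 32.200 mcg/mL.
Before the 5th dose, 4 doses have been given. Superposition: Cmin = C₀·(f + f² + … + f^4).
≈ 32.200 × (0.2057 + 0.0423 + 0.0087 + 0.0018) ≈ 32.200 × 0.2585 ≈ 8.324 mcg/mL.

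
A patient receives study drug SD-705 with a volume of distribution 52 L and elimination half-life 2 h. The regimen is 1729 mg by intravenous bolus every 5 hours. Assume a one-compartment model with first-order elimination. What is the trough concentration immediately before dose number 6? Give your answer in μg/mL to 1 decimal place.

7.1 μg/mL

f = (1/2)^(τ/t½) = (1/2)^(5/2) ≈ 0.1768.
C₀ = D/Vd = 1729/52 ≈ 33.250 μg/mL.
Before the 6th dose, 5 doses have been given. Superposition: Cmin = C₀·(f + f² + … + f^5).
≈ 33.250 × (0.1768 + 0.0313 + 0.0055 + 0.0010 + 0.0002) ≈ 33.250 × 0.2148 ≈ 7.142 μg/mL.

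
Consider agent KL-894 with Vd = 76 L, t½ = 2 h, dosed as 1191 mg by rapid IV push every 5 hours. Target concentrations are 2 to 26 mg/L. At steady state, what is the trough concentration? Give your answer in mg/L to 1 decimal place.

τ/t½ = 5/2 ≈ 2.5, so fraction remaining f = (1/2)^(5/2) ≈ 0.1768.
Accumulation ratio R = 1/(1 − f) ≈ 1/0.8232 ≈ 1.2148.
Each bolus raises the concentration by D/Vd = 1191/76 ≈ 15.671 mg/L.
Cmax,ss = C₀/(1 − f) ≈ 15.671/0.8232 ≈ 19.037 mg/L.
One interval later, Cmin,ss = Cmax,ss·e^(−kτ) ≈ 19.037 × 0.1768 ≈ 3.366 mg/L.
Trough 3.4 mg/L vs MEC 2 mg/L: adequate.

3.4 mg/L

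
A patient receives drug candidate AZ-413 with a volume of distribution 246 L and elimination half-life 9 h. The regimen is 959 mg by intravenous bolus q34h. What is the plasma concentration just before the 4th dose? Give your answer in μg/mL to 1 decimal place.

0.3 μg/mL

f = (1/2)^(τ/t½) = (1/2)^(34/9) ≈ 0.0729.
C₀ = D/Vd = 959/246 ≈ 3.898 μg/mL.
Before the 4th dose, 3 doses have been given. Superposition: Cmin = C₀·(f + f² + … + f^3).
≈ 3.898 × (0.0729 + 0.0053 + 0.0004) ≈ 3.898 × 0.0786 ≈ 0.306 μg/mL.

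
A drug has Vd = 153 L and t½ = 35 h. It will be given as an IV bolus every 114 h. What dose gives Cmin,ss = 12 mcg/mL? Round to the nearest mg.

15718 mg

τ/t½ = 114/35 ≈ 3.2571, so f = (1/2)^(114/35) ≈ 0.104593.
Cmin,ss = (D/Vd)·f/(1−f), so D = Cmin,ss·Vd·(1−f)/f.
D = 12 × 153 × (1−f)/f ≈ 12 × 153 × 8.56087 ≈ 15717.76 mg.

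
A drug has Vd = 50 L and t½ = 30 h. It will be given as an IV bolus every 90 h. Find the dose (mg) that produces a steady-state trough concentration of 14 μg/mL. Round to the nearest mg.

4900 mg

τ/t½ = 90/30 ≈ 3, so f = (1/2)^(90/30) ≈ 0.125000.
Cmin,ss = (D/Vd)·f/(1−f), so D = Cmin,ss·Vd·(1−f)/f.
D = 14 × 50 × (1−f)/f ≈ 14 × 50 × 7.00000 ≈ 4900.00 mg.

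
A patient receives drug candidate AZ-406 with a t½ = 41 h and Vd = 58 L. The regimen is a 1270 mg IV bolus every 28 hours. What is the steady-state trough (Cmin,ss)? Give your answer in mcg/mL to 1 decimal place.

k = ln2/t½ = ln2/41 ≈ 0.016906 h⁻¹; fraction remaining f = e^(−kτ) = e^(−0.016906×28) ≈ 0.6229.
At steady state, accumulation factor R = 1/(1 − e^(−kτ)) ≈ 2.6518.
Single-dose peak C₀ = D/Vd = 1270/58 ≈ 21.897 mcg/mL.
Cmax,ss = C₀/(1 − f) ≈ 21.897/0.3771 ≈ 58.067 mcg/mL.
Steady-state trough Cmin,ss = Cmax,ss·f ≈ 58.067 × 0.6229 ≈ 36.170 mcg/mL.

36.2 mcg/mL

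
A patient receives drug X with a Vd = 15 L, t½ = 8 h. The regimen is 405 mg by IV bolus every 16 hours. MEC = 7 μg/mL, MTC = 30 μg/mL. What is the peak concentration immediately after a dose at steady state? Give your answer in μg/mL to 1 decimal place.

The dosing interval is 2 half-lives, so f = 2^(−2) = 0.25.
At steady state, R = 1/(1 − 0.25) = 4/3.
Single-dose peak C₀ = D/Vd = 405/15 = 27 μg/mL.
Steady-state peak Cmax,ss = C₀·R = 27 × 4/3 ≈ 36.000 μg/mL.
Peak 36.0 μg/mL vs MTC 30 μg/mL: exceeds toxic threshold.

36.0 μg/mL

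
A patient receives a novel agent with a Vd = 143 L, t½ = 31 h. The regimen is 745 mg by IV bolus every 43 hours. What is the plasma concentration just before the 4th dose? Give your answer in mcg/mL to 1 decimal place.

3.0 mcg/mL

f = (1/2)^(τ/t½) = (1/2)^(43/31) ≈ 0.3823.
C₀ = D/Vd = 745/143 ≈ 5.210 mcg/mL.
Before the 4th dose, 3 doses have been given. Superposition: Cmin = C₀·(f + f² + … + f^3).
≈ 5.210 × (0.3823 + 0.1462 + 0.0559) ≈ 5.210 × 0.5844 ≈ 3.045 mcg/mL.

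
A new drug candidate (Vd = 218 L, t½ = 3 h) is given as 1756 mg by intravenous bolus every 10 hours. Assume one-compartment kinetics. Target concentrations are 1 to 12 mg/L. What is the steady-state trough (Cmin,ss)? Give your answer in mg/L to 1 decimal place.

Over one 10-h interval, 10/3 ≈ 3.3333 half-lives elapse, leaving f ≈ 0.0992 of each dose.
Single-dose peak C₀ = D/Vd = 1756/218 ≈ 8.055 mg/L.
Steady-state trough Cmin,ss = C₀·f/(1−f) ≈ 8.055 × 0.0992/0.9008 ≈ 0.887 mg/L.
Trough 0.9 mg/L vs MEC 1 mg/L: subtherapeutic.

0.9 mg/L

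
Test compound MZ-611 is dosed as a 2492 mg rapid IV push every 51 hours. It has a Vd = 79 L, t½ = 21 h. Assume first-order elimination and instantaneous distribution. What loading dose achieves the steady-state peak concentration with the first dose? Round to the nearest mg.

f = (1/2)^(51/21) ≈ 0.185749; accumulation ratio R = 1/(1−f) ≈ 1.22812.
Loading dose to hit Cmax,ss on first dose: D_load = D_maint·R ≈ 2492 × 1.22812 ≈ 3060.48 mg.

3060 mg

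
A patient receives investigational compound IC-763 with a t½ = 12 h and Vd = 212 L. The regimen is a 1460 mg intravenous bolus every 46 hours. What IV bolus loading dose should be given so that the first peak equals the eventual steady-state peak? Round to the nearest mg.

f = (1/2)^(46/12) ≈ 0.070154; accumulation ratio R = 1/(1−f) ≈ 1.07545.
Loading dose to hit Cmax,ss on first dose: D_load = D_maint·R ≈ 1460 × 1.07545 ≈ 1570.16 mg.

1570 mg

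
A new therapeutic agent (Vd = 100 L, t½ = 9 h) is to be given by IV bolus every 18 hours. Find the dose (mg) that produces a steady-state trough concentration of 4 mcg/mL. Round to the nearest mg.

1200 mg

τ/t½ = 18/9 ≈ 2, so f = (1/2)^(18/9) ≈ 0.250000.
Cmin,ss = (D/Vd)·f/(1−f), so D = Cmin,ss·Vd·(1−f)/f.
D = 4 × 100 × (1−f)/f ≈ 4 × 100 × 3.00000 ≈ 1200.00 mg.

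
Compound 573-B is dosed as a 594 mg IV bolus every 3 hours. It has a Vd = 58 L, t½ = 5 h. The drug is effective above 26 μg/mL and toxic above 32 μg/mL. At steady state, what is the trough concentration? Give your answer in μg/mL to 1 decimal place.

k = ln2/t½ = ln2/5 ≈ 0.138629 h⁻¹; fraction remaining f = e^(−kτ) = e^(−0.138629×3) ≈ 0.6598.
Accumulation ratio R = 1/(1 − f) ≈ 1/0.3402 ≈ 2.9394.
Each bolus raises the concentration by D/Vd = 594/58 ≈ 10.241 μg/mL.
Steady-state peak Cmax,ss = C₀·R ≈ 10.241 × 2.9394 ≈ 30.102 μg/mL.
Steady-state trough Cmin,ss = Cmax,ss·f ≈ 30.102 × 0.6598 ≈ 19.861 μg/mL.
Trough 19.9 μg/mL vs MEC 26 μg/mL: subtherapeutic.

19.9 μg/mL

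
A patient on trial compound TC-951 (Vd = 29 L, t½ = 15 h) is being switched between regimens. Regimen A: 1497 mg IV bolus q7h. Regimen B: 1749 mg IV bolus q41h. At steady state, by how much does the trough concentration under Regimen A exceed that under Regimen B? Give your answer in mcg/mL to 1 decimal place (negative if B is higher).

Regimen A: f = (1/2)^(7/15) ≈ 0.7236; Cmin,ss = (1497/29)·f/(1−f) ≈ 135.140 mcg/mL.
Regimen B: f = (1/2)^(41/15) ≈ 0.1504; Cmin,ss = (1749/29)·f/(1−f) ≈ 10.676 mcg/mL.
Difference ≈ 135.140 − 10.676 ≈ 124.464 mcg/mL.

124.5 mcg/mL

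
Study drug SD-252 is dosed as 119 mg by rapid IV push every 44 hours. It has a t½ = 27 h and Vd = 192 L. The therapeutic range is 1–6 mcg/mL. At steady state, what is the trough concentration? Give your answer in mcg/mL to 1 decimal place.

0.3 mcg/mL

τ/t½ = 44/27 ≈ 1.6296, so fraction remaining f = (1/2)^(44/27) ≈ 0.3232.
Each bolus raises the concentration by D/Vd = 119/192 ≈ 0.620 mcg/mL.
Steady-state trough Cmin,ss = C₀·f/(1−f) ≈ 0.620 × 0.3232/0.6768 ≈ 0.296 mcg/mL.
Trough 0.3 mcg/mL vs MEC 1 mcg/mL: subtherapeutic.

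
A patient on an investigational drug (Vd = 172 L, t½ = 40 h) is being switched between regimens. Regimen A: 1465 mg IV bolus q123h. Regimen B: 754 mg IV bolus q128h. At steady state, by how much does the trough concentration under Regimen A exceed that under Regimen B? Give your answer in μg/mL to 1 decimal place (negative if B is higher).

0.6 μg/mL

Regimen A: f = (1/2)^(123/40) ≈ 0.1187; Cmin,ss = (1465/172)·f/(1−f) ≈ 1.147 μg/mL.
Regimen B: f = (1/2)^(128/40) ≈ 0.1088; Cmin,ss = (754/172)·f/(1−f) ≈ 0.535 μg/mL.
Difference ≈ 1.147 − 0.535 ≈ 0.612 μg/mL.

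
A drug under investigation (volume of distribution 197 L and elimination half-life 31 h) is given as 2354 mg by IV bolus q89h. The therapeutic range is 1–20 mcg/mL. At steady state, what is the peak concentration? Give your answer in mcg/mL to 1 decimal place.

13.8 mcg/mL

τ/t½ = 89/31 ≈ 2.871, so fraction remaining f = (1/2)^(89/31) ≈ 0.1367.
Accumulation ratio R = 1/(1 − f) ≈ 1/0.8633 ≈ 1.1583.
Single-dose peak C₀ = D/Vd = 2354/197 ≈ 11.949 mcg/mL.
Steady-state peak Cmax,ss = C₀·R ≈ 11.949 × 1.1583 ≈ 13.841 mcg/mL.
Peak 13.8 mcg/mL vs MTC 20 mcg/mL: below toxic threshold.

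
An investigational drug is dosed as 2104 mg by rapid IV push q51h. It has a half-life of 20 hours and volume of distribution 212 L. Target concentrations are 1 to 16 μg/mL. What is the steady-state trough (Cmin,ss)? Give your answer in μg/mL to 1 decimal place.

Over one 51-h interval, 51/20 ≈ 2.55 half-lives elapse, leaving f ≈ 0.1708 of each dose.
Single-dose peak C₀ = D/Vd = 2104/212 ≈ 9.925 μg/mL.
Steady-state trough Cmin,ss = C₀·f/(1−f) ≈ 9.925 × 0.1708/0.8292 ≈ 2.044 μg/mL.
Trough 2.0 μg/mL vs MEC 1 μg/mL: adequate.

2.0 μg/mL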